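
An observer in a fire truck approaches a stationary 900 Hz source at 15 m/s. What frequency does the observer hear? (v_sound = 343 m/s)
f_obs = f·(v + v_o)/v = 939.4 Hz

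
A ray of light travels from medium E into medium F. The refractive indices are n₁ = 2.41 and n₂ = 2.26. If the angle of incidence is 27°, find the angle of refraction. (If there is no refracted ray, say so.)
sin θ₂ = (n₁/n₂)·sin θ₁ = 0.4841 → θ₂ = 28.96°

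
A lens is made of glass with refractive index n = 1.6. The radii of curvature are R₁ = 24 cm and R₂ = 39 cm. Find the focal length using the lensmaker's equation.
1/f = (n − 1)(1/R₁ − 1/R₂) → f = 104 cm (converging lens)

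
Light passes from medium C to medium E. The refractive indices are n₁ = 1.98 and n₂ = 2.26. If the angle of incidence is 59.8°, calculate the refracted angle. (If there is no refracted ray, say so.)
sin θ₂ = (n₁/n₂)·sin θ₁ = 0.7572 → θ₂ = 49.22°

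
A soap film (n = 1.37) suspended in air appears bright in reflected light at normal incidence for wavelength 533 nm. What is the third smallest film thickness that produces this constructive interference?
2nt = (m − ½)λ with m = 3 → t = (m − ½)λ/(2n) = 486.3 nm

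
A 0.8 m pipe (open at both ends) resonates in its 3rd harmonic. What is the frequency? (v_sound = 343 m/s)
fₙ = nv/(2L) = 643.1 Hz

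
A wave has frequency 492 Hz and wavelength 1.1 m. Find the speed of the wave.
v = fλ = 541.2 m/s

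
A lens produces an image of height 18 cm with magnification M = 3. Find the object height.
ho = |hi|/|M| = 6 cm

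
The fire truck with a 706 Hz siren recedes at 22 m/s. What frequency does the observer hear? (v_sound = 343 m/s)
f_obs = f·v/(v + v_s) = 663.4 Hz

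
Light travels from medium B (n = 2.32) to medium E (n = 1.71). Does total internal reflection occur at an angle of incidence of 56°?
θc = arcsin(n₂/n₁) = 47.48°; 56° > θc, so yes — total internal reflection.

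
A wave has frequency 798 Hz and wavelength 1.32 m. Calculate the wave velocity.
v = fλ = 1053 m/s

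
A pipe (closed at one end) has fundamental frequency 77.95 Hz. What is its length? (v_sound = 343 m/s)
L = v/(4f₁) = 1.1 m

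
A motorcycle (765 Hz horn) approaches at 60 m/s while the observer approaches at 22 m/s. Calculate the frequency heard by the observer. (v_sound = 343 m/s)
f_obs = f·(v + v_o)/(v − v_s) = 986.7 Hz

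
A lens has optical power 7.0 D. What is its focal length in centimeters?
f = 1/P = 14.29 cm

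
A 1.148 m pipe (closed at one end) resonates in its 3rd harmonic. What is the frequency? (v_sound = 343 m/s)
fₙ = nv/(4L) = 224.1 Hz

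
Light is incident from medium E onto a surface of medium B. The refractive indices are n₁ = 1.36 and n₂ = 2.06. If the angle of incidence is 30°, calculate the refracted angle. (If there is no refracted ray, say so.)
sin θ₂ = (n₁/n₂)·sin θ₁ = 0.3301 → θ₂ = 19.27°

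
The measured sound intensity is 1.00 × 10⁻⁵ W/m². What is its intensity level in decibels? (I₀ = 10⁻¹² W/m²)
β = 10·log₁₀(I/I₀) = 70 dB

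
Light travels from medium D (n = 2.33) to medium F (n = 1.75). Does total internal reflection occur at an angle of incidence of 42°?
θc = arcsin(n₂/n₁) = 48.68°; 42° < θc, so no — the ray refracts.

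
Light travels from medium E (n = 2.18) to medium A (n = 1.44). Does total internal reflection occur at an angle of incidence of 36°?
θc = arcsin(n₂/n₁) = 41.34°; 36° < θc, so no — the ray refracts.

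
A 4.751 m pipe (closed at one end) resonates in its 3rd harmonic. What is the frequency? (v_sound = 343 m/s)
fₙ = nv/(4L) = 54.15 Hz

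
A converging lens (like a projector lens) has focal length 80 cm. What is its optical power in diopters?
P = 1/f = 1.25 D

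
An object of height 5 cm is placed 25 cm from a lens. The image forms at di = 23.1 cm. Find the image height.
hi = (-di/do) × ho = -4.62 cm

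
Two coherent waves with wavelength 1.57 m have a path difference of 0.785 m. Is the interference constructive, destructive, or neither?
destructive — path difference = 0.5λ, an odd multiple of λ/2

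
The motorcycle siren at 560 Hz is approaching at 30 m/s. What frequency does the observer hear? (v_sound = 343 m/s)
f_obs = f·v/(v − v_s) = 613.7 Hz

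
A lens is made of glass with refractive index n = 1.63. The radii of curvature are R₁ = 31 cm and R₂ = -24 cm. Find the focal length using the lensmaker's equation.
1/f = (n − 1)(1/R₁ − 1/R₂) → f = 21.47 cm (converging lens)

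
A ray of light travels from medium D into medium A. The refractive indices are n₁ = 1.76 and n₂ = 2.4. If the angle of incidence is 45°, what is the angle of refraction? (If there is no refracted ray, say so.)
sin θ₂ = (n₁/n₂)·sin θ₁ = 0.5185 → θ₂ = 31.23°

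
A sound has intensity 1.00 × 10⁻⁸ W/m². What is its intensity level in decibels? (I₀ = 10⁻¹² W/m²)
β = 10·log₁₀(I/I₀) = 40 dB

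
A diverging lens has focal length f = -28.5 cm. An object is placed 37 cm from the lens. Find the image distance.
1/di = 1/f − 1/do → di = -16.1 cm (virtual image)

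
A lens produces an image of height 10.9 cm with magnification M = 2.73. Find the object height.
ho = |hi|/|M| = 3.993 cm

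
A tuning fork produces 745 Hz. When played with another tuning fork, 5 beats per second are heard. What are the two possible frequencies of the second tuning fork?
f₂ = 745 ± 5 Hz → 750 Hz or 740 Hz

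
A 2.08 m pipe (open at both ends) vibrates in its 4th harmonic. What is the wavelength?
λₙ = 2L/n = 1.04 m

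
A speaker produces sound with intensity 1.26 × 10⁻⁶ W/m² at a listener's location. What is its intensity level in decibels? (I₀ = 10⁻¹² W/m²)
β = 10·log₁₀(I/I₀) = 61 dB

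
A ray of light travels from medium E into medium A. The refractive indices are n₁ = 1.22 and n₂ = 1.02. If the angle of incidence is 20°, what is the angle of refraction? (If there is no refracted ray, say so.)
sin θ₂ = (n₁/n₂)·sin θ₁ = 0.4091 → θ₂ = 24.15°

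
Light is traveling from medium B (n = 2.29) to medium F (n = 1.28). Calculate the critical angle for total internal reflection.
θc = arcsin(n₂/n₁) = 33.98°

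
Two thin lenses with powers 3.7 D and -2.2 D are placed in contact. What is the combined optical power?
P_total = P₁ + P₂ = 1.5 D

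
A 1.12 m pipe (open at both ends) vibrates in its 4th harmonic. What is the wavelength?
λₙ = 2L/n = 0.56 m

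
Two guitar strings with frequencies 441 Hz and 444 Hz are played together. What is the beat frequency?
3 Hz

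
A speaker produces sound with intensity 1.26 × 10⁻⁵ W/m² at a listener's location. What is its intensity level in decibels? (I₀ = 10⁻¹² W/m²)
β = 10·log₁₀(I/I₀) = 71 dB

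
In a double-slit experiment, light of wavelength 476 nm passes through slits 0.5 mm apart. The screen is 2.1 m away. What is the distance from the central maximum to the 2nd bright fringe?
y = mλL/d = 3.998 mm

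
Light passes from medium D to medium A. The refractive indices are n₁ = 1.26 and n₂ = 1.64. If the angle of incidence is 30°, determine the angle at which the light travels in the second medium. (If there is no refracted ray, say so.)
sin θ₂ = (n₁/n₂)·sin θ₁ = 0.3841 → θ₂ = 22.59°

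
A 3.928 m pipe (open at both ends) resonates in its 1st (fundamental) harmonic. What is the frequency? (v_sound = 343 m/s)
fₙ = nv/(2L) = 43.66 Hz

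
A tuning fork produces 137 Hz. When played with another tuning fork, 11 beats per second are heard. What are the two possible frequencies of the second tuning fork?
f₂ = 137 ± 11 Hz → 148 Hz or 126 Hz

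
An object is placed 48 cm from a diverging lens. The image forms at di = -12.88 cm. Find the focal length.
1/f = 1/do + 1/di → f = -17.6 cm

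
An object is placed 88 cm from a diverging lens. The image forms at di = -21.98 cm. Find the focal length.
1/f = 1/do + 1/di → f = -29.3 cm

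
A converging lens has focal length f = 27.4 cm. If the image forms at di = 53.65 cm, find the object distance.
1/do = 1/f − 1/di → do = 56 cm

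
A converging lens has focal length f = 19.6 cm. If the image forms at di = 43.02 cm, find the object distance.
1/do = 1/f − 1/di → do = 36 cm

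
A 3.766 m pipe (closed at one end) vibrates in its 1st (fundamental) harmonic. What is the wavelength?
λₙ = 4L/n = 15.06 m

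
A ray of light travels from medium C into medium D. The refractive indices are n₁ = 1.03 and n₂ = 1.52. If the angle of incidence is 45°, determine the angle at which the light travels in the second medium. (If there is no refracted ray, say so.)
sin θ₂ = (n₁/n₂)·sin θ₁ = 0.4792 → θ₂ = 28.63°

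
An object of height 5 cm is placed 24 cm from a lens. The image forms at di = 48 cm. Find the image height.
hi = (-di/do) × ho = -10 cm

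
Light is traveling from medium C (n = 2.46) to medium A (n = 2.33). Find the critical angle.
θc = arcsin(n₂/n₁) = 71.29°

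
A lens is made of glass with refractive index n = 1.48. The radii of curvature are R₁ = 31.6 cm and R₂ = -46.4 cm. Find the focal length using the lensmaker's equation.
1/f = (n − 1)(1/R₁ − 1/R₂) → f = 39.16 cm (converging lens)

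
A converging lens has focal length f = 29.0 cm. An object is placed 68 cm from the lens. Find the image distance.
1/di = 1/f − 1/do → di = 50.56 cm (real image)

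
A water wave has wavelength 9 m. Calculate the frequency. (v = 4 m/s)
f = v/λ = 0.4444 Hz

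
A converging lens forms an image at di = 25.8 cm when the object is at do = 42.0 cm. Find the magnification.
M = −di/do = -0.6143 (inverted image)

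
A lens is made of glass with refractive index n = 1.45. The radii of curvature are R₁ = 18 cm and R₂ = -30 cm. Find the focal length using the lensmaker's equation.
1/f = (n − 1)(1/R₁ − 1/R₂) → f = 25 cm (converging lens)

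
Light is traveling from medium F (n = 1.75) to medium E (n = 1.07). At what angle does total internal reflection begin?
θc = arcsin(n₂/n₁) = 37.69°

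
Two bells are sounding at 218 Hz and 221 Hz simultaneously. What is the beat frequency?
3 Hz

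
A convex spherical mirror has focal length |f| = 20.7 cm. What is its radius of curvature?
R = 2|f| = 41.4 cm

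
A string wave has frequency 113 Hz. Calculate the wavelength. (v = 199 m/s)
λ = v/f = 1.761 m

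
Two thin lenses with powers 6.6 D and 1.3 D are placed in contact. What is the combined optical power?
P_total = P₁ + P₂ = 7.9 D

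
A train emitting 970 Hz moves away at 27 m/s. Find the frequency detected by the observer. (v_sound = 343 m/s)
f_obs = f·v/(v + v_s) = 899.2 Hz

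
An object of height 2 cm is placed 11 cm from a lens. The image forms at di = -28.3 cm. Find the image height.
hi = (-di/do) × ho = 5.145 cm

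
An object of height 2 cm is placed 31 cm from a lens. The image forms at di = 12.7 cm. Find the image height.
hi = (-di/do) × ho = -0.8194 cm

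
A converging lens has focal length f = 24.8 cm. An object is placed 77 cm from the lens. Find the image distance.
1/di = 1/f − 1/do → di = 36.58 cm (real image)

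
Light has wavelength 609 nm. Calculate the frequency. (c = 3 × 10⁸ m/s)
f = c/λ = 4.926 × 10¹⁴ Hz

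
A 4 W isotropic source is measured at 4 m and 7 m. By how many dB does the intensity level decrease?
Δβ = 20·log₁₀(r₂/r₁) = 4.861 dB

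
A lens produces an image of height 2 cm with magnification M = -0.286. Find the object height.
ho = |hi|/|M| = 6.993 cm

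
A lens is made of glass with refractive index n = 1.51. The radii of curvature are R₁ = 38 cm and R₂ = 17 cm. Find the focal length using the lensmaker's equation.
1/f = (n − 1)(1/R₁ − 1/R₂) → f = -60.32 cm (diverging lens)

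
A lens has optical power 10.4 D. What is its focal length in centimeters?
f = 1/P = 9.615 cm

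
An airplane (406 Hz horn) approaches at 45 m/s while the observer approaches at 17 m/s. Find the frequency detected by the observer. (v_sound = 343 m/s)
f_obs = f·(v + v_o)/(v − v_s) = 490.5 Hz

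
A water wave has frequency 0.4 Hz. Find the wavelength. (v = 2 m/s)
λ = v/f = 5 m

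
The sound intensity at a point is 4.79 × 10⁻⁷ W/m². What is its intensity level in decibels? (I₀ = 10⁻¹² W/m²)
β = 10·log₁₀(I/I₀) = 56.8 dB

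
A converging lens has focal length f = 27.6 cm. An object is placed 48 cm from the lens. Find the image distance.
1/di = 1/f − 1/do → di = 64.94 cm (real image)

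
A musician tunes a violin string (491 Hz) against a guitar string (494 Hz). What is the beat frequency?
3 Hz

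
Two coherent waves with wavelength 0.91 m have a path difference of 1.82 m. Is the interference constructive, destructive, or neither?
constructive — path difference = 2λ, a whole number of wavelengths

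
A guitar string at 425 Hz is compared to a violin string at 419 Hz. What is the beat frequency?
6 Hz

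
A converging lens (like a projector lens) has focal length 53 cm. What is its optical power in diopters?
P = 1/f = 1.887 D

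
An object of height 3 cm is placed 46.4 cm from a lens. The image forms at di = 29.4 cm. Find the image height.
hi = (-di/do) × ho = -1.901 cm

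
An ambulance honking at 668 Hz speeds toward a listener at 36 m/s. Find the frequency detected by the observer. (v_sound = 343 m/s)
f_obs = f·v/(v − v_s) = 746.3 Hz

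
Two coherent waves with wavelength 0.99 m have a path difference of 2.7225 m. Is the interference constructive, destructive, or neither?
neither (partial) — path difference = 2.75λ, neither a whole number of wavelengths nor an odd multiple of λ/2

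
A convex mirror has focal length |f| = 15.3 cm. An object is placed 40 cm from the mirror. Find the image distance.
f = −15.3 cm (convex); 1/di = 1/f − 1/do → di = -11.07 cm (virtual image, behind mirror)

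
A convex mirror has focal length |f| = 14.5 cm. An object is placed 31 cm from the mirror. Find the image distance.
f = −14.5 cm (convex); 1/di = 1/f − 1/do → di = -9.879 cm (virtual image, behind mirror)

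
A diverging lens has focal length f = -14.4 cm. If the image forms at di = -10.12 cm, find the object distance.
1/do = 1/f − 1/di → do = 34.05 cm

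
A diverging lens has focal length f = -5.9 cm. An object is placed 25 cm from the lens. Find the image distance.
1/di = 1/f − 1/do → di = -4.773 cm (virtual image)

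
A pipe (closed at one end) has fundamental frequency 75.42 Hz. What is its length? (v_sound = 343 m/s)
L = v/(4f₁) = 1.137 m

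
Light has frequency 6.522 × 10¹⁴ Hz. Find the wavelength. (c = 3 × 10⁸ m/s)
λ = c/f = 460 nm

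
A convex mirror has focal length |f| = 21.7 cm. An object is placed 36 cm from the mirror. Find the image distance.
f = −21.7 cm (convex); 1/di = 1/f − 1/do → di = -13.54 cm (virtual image, behind mirror)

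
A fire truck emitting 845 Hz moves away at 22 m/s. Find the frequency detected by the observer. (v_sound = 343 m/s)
f_obs = f·v/(v + v_s) = 794.1 Hz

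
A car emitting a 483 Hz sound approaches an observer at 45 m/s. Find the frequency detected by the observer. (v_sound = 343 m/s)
f_obs = f·v/(v − v_s) = 555.9 Hz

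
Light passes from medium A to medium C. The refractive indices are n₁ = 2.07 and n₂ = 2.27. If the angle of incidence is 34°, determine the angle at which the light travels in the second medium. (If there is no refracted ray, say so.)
sin θ₂ = (n₁/n₂)·sin θ₁ = 0.5099 → θ₂ = 30.66°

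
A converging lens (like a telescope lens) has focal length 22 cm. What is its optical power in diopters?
P = 1/f = 4.545 D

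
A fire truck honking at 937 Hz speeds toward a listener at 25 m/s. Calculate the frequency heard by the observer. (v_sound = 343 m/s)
f_obs = f·v/(v − v_s) = 1011 Hz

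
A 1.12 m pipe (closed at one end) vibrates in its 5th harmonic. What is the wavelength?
λₙ = 4L/n = 0.896 m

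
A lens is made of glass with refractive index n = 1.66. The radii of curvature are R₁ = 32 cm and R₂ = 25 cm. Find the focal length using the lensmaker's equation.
1/f = (n − 1)(1/R₁ − 1/R₂) → f = -173.2 cm (diverging lens)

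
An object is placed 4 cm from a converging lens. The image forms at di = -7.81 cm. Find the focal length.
1/f = 1/do + 1/di → f = 8.199 cm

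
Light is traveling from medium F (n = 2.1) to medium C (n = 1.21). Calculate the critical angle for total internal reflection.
θc = arcsin(n₂/n₁) = 35.18°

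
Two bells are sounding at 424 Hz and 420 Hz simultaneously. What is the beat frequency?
4 Hz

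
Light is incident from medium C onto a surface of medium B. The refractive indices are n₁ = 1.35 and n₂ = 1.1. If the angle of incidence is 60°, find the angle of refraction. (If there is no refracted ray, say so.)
sin θ₂ = (n₁/n₂)·sin θ₁ = 1.063 > 1, so there is no refracted ray — the light undergoes total internal reflection.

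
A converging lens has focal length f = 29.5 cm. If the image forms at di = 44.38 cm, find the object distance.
1/do = 1/f − 1/di → do = 87.98 cm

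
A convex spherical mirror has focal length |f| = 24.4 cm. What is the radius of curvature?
R = 2|f| = 48.8 cm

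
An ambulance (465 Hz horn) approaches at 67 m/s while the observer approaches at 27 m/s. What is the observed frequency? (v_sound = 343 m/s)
f_obs = f·(v + v_o)/(v − v_s) = 623.4 Hz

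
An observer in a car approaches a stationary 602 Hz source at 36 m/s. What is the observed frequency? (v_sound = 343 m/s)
f_obs = f·(v + v_o)/v = 665.2 Hz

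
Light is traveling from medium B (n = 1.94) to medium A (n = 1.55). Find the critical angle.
θc = arcsin(n₂/n₁) = 53.03°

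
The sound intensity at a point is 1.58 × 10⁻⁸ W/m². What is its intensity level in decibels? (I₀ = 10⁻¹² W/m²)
β = 10·log₁₀(I/I₀) = 41.99 dB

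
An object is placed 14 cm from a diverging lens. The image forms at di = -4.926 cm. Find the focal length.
1/f = 1/do + 1/di → f = -7.6 cm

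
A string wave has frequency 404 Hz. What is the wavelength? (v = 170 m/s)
λ = v/f = 0.4208 m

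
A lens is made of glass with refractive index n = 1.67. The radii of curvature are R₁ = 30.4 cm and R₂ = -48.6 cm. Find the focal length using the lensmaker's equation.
1/f = (n − 1)(1/R₁ − 1/R₂) → f = 27.91 cm (converging lens)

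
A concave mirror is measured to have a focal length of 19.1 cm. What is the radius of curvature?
R = 2|f| = 38.2 cm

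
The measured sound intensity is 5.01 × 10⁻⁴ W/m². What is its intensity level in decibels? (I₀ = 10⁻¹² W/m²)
β = 10·log₁₀(I/I₀) = 87 dB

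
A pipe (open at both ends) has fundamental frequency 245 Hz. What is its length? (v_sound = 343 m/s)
L = v/(2f₁) = 0.7 m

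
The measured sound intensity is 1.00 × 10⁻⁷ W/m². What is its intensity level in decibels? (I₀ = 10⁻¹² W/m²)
β = 10·log₁₀(I/I₀) = 50 dB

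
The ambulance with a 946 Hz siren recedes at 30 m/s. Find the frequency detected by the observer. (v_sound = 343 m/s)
f_obs = f·v/(v + v_s) = 869.9 Hz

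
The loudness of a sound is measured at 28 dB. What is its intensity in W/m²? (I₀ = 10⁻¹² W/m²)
I = I₀·10^(β/10) = 6.31 × 10⁻¹⁰ W/m²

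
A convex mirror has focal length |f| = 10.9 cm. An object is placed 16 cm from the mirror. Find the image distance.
f = −10.9 cm (convex); 1/di = 1/f − 1/do → di = -6.483 cm (virtual image, behind mirror)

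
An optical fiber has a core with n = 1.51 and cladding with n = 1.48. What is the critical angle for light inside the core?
θc = arcsin(n_cladding/n_core) = 78.56°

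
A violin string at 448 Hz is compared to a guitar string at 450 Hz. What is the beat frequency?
2 Hz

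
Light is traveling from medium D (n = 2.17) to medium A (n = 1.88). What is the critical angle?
θc = arcsin(n₂/n₁) = 60.04°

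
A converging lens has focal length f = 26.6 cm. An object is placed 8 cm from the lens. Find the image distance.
1/di = 1/f − 1/do → di = -11.44 cm (virtual image)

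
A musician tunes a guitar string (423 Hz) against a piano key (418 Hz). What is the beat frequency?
5 Hz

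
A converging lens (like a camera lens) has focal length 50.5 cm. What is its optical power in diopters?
P = 1/f = 1.98 D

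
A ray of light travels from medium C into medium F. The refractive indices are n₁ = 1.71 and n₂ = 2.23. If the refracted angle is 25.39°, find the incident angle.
sin θ₁ = (n₂/n₁)·sin θ₂ → θ₁ = 34°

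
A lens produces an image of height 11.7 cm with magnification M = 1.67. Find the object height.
ho = |hi|/|M| = 7.006 cm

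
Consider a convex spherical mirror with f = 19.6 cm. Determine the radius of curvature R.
R = 2|f| = 39.2 cm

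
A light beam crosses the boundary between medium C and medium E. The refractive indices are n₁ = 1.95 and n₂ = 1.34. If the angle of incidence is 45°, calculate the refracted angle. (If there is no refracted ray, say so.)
sin θ₂ = (n₁/n₂)·sin θ₁ = 1.029 > 1, so there is no refracted ray — the light undergoes total internal reflection.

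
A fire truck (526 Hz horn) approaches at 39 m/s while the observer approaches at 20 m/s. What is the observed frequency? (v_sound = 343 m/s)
f_obs = f·(v + v_o)/(v − v_s) = 628.1 Hz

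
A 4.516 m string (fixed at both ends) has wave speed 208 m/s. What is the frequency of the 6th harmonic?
fₙ = nv/(2L) = 138.2 Hz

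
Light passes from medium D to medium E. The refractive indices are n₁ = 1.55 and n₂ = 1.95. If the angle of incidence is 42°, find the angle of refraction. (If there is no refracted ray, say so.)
sin θ₂ = (n₁/n₂)·sin θ₁ = 0.5319 → θ₂ = 32.13°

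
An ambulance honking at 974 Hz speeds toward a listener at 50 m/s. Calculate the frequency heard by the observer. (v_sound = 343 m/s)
f_obs = f·v/(v − v_s) = 1140 Hz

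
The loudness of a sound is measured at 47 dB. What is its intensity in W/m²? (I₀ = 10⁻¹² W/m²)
I = I₀·10^(β/10) = 5.01 × 10⁻⁸ W/m²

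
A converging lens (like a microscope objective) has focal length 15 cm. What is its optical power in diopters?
P = 1/f = 6.667 D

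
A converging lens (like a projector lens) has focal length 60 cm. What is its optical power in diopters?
P = 1/f = 1.667 D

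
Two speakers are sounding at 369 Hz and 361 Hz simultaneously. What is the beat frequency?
8 Hz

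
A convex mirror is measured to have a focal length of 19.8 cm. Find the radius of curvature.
R = 2|f| = 39.6 cm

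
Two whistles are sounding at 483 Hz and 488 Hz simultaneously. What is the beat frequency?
5 Hz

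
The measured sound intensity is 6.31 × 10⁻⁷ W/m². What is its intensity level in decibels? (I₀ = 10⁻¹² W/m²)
β = 10·log₁₀(I/I₀) = 58 dB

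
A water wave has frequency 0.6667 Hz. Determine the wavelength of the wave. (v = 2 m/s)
λ = v/f = 3 m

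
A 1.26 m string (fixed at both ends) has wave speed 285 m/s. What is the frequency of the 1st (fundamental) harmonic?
fₙ = nv/(2L) = 113.1 Hz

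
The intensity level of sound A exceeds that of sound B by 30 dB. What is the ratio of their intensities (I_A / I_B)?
I_A/I_B = 10^(Δβ/10) = 1000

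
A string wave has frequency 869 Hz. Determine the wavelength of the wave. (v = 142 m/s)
λ = v/f = 0.1634 m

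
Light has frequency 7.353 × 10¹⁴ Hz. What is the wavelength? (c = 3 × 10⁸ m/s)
λ = c/f = 408 nm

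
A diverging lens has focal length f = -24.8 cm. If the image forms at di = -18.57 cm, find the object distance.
1/do = 1/f − 1/di → do = 73.92 cm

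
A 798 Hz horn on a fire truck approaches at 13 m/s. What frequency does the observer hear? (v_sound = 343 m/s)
f_obs = f·v/(v − v_s) = 829.4 Hz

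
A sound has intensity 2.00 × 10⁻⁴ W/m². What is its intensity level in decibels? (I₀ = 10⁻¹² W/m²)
β = 10·log₁₀(I/I₀) = 83.01 dB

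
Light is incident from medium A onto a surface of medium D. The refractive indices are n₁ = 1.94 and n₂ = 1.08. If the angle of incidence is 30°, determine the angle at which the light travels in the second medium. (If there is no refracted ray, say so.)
sin θ₂ = (n₁/n₂)·sin θ₁ = 0.8981 → θ₂ = 63.92°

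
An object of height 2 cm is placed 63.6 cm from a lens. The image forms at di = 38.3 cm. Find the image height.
hi = (-di/do) × ho = -1.204 cm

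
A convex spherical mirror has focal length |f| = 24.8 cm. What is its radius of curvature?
R = 2|f| = 49.6 cm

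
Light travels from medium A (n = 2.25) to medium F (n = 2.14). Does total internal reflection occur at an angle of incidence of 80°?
θc = arcsin(n₂/n₁) = 72.01°; 80° > θc, so yes — total internal reflection.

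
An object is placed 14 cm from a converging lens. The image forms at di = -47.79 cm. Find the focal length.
1/f = 1/do + 1/di → f = 19.8 cm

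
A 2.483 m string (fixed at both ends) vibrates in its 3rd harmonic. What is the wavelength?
λₙ = 2L/n = 1.655 m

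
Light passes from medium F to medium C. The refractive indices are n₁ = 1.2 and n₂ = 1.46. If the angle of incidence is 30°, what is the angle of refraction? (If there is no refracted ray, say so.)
sin θ₂ = (n₁/n₂)·sin θ₁ = 0.411 → θ₂ = 24.27°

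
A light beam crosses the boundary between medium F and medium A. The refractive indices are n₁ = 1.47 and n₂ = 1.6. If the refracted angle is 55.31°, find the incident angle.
sin θ₁ = (n₂/n₁)·sin θ₂ → θ₁ = 63.5°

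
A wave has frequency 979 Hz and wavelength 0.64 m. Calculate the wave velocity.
v = fλ = 626.6 m/s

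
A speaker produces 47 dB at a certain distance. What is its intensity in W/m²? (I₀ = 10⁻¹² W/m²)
I = I₀·10^(β/10) = 5.01 × 10⁻⁸ W/m²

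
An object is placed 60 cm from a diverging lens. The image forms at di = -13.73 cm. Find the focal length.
1/f = 1/do + 1/di → f = -17.8 cm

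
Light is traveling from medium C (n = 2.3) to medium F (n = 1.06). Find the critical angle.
θc = arcsin(n₂/n₁) = 27.44°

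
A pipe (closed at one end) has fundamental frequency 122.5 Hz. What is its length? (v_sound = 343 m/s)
L = v/(4f₁) = 0.7 m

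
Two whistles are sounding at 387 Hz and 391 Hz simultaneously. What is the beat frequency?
4 Hz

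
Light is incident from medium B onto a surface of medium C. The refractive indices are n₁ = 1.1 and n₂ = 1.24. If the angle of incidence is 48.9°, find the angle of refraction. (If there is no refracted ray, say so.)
sin θ₂ = (n₁/n₂)·sin θ₁ = 0.6685 → θ₂ = 41.95°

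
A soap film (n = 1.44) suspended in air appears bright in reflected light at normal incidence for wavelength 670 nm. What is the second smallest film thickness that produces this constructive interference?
2nt = (m − ½)λ with m = 2 → t = (m − ½)λ/(2n) = 349 nm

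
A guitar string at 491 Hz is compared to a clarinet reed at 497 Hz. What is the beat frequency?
6 Hz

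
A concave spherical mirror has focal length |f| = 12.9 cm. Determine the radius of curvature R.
R = 2|f| = 25.8 cm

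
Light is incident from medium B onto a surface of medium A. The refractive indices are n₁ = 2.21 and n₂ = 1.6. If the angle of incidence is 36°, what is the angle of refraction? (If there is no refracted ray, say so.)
sin θ₂ = (n₁/n₂)·sin θ₁ = 0.8119 → θ₂ = 54.28°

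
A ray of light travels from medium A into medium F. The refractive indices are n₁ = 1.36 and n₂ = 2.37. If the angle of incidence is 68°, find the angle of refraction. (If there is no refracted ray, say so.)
sin θ₂ = (n₁/n₂)·sin θ₁ = 0.5321 → θ₂ = 32.14°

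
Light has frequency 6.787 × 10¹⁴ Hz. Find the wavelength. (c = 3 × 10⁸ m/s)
λ = c/f = 442 nm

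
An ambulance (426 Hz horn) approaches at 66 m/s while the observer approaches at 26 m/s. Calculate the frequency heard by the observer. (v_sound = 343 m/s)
f_obs = f·(v + v_o)/(v − v_s) = 567.5 Hz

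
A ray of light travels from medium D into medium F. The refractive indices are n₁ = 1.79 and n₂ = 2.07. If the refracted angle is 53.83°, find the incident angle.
sin θ₁ = (n₂/n₁)·sin θ₂ → θ₁ = 68.99°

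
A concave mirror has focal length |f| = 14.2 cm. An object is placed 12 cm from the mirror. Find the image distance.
f = +14.2 cm (concave); 1/di = 1/f − 1/do → di = -77.45 cm (virtual image, behind mirror)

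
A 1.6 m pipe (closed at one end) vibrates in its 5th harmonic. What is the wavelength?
λₙ = 4L/n = 1.28 m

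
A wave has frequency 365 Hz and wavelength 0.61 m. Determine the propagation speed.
v = fλ = 222.7 m/s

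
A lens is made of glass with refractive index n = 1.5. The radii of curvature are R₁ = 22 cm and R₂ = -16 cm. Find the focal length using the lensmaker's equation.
1/f = (n − 1)(1/R₁ − 1/R₂) → f = 18.53 cm (converging lens)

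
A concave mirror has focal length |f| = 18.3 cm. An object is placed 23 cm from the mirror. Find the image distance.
f = +18.3 cm (concave); 1/di = 1/f − 1/do → di = 89.55 cm (real image, in front of mirror)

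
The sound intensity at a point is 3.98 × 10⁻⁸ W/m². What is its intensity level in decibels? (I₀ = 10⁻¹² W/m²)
β = 10·log₁₀(I/I₀) = 46 dB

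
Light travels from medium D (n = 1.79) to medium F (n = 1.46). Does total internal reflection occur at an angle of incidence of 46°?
θc = arcsin(n₂/n₁) = 54.65°; 46° < θc, so no — the ray refracts.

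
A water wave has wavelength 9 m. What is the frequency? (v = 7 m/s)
f = v/λ = 0.7778 Hz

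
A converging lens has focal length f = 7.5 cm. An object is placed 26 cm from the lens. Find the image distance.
1/di = 1/f − 1/do → di = 10.54 cm (real image)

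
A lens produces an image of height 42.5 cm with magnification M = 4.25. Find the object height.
ho = |hi|/|M| = 10 cm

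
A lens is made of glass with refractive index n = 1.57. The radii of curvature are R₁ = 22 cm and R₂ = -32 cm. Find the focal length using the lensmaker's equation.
1/f = (n − 1)(1/R₁ − 1/R₂) → f = 22.87 cm (converging lens)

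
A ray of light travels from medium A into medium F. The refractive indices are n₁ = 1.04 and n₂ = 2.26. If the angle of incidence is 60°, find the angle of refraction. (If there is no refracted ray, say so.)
sin θ₂ = (n₁/n₂)·sin θ₁ = 0.3985 → θ₂ = 23.49°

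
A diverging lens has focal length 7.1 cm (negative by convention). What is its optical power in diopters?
P = 1/f = -14.08 D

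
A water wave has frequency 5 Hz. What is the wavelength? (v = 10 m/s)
λ = v/f = 2 m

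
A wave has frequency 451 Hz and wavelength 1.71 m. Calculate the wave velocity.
v = fλ = 771.2 m/s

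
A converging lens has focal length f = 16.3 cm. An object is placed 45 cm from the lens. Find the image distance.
1/di = 1/f − 1/do → di = 25.56 cm (real image)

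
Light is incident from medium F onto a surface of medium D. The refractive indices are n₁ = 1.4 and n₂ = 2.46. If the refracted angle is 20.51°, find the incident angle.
sin θ₁ = (n₂/n₁)·sin θ₂ → θ₁ = 38°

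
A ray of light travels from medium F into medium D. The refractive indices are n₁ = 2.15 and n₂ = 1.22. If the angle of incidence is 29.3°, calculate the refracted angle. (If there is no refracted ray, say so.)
sin θ₂ = (n₁/n₂)·sin θ₁ = 0.8624 → θ₂ = 59.59°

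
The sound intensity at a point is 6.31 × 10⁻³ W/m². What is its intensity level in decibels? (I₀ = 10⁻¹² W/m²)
β = 10·log₁₀(I/I₀) = 98 dB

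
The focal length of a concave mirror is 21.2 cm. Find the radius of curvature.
R = 2|f| = 42.4 cm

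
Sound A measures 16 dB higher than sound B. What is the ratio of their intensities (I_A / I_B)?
I_A/I_B = 10^(Δβ/10) = 39.81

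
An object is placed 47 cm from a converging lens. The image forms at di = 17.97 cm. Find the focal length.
1/f = 1/do + 1/di → f = 13 cm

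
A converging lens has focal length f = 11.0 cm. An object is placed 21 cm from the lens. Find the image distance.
1/di = 1/f − 1/do → di = 23.1 cm (real image)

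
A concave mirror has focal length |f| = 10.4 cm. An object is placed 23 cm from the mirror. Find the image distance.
f = +10.4 cm (concave); 1/di = 1/f − 1/do → di = 18.98 cm (real image, in front of mirror)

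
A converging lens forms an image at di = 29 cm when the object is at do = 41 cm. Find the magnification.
M = −di/do = -0.7073 (inverted image)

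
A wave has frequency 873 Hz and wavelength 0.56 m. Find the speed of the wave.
v = fλ = 488.9 m/s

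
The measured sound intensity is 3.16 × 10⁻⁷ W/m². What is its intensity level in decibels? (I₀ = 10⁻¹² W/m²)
β = 10·log₁₀(I/I₀) = 55 dB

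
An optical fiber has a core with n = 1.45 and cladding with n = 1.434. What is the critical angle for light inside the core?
θc = arcsin(n_cladding/n_core) = 81.48°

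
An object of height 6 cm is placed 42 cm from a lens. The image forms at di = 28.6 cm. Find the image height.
hi = (-di/do) × ho = -4.086 cm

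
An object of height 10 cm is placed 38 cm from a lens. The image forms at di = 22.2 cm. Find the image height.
hi = (-di/do) × ho = -5.842 cm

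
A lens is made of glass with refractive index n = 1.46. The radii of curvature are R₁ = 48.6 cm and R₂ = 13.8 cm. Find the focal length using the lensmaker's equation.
1/f = (n − 1)(1/R₁ − 1/R₂) → f = -41.9 cm (diverging lens)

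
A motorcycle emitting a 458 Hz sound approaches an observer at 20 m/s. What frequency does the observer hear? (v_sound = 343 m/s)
f_obs = f·v/(v − v_s) = 486.4 Hz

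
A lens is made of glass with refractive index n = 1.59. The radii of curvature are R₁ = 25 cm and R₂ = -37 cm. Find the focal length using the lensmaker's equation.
1/f = (n − 1)(1/R₁ − 1/R₂) → f = 25.29 cm (converging lens)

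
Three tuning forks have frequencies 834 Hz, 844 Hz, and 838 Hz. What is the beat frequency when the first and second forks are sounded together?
10 Hz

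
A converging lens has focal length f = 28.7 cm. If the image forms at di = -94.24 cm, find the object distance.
1/do = 1/f − 1/di → do = 22 cm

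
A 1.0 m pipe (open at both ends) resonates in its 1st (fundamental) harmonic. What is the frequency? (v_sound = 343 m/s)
fₙ = nv/(2L) = 171.5 Hz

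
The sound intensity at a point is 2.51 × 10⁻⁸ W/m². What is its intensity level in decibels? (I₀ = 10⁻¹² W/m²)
β = 10·log₁₀(I/I₀) = 44 dB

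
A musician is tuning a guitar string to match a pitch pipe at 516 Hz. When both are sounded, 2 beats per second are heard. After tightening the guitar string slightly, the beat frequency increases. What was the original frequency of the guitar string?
518 Hz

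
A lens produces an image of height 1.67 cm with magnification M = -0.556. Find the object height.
ho = |hi|/|M| = 3.004 cm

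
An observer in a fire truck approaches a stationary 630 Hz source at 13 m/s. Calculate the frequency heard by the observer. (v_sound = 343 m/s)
f_obs = f·(v + v_o)/v = 653.9 Hz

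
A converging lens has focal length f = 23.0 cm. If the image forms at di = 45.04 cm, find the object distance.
1/do = 1/f − 1/di → do = 47 cm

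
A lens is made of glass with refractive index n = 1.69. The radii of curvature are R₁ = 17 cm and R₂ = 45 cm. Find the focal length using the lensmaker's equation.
1/f = (n − 1)(1/R₁ − 1/R₂) → f = 39.6 cm (converging lens)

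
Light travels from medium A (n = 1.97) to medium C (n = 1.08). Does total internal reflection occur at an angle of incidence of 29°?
θc = arcsin(n₂/n₁) = 33.25°; 29° < θc, so no — the ray refracts.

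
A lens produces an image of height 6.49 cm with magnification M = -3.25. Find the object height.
ho = |hi|/|M| = 1.997 cm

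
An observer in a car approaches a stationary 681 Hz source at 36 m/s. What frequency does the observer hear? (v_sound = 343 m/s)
f_obs = f·(v + v_o)/v = 752.5 Hz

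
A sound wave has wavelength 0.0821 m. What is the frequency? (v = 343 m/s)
f = v/λ = 4178 Hz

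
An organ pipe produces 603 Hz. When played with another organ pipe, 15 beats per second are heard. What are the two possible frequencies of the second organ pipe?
f₂ = 603 ± 15 Hz → 618 Hz or 588 Hz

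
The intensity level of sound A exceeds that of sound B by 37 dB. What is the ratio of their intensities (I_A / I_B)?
I_A/I_B = 10^(Δβ/10) = 5012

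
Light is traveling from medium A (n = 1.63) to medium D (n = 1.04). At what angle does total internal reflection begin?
θc = arcsin(n₂/n₁) = 39.65°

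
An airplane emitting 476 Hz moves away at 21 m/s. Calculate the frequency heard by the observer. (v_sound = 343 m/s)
f_obs = f·v/(v + v_s) = 448.5 Hz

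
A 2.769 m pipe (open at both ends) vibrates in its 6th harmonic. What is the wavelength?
λₙ = 2L/n = 0.923 m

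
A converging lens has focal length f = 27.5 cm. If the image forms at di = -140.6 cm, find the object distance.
1/do = 1/f − 1/di → do = 23 cm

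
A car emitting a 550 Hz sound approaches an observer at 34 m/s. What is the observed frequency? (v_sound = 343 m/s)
f_obs = f·v/(v − v_s) = 610.5 Hz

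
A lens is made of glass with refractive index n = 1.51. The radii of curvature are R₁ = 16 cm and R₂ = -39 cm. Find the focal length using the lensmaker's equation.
1/f = (n − 1)(1/R₁ − 1/R₂) → f = 22.25 cm (converging lens)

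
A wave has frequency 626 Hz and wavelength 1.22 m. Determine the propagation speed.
v = fλ = 763.7 m/s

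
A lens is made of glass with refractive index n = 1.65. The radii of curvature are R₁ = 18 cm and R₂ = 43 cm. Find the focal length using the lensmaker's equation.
1/f = (n − 1)(1/R₁ − 1/R₂) → f = 47.63 cm (converging lens)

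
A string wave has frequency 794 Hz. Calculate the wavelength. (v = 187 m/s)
λ = v/f = 0.2355 m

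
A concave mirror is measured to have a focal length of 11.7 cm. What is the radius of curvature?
R = 2|f| = 23.4 cm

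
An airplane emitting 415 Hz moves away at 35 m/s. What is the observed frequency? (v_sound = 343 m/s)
f_obs = f·v/(v + v_s) = 376.6 Hz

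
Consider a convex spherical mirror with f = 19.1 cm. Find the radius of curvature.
R = 2|f| = 38.2 cm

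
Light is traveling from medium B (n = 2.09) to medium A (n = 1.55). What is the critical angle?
θc = arcsin(n₂/n₁) = 47.87°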